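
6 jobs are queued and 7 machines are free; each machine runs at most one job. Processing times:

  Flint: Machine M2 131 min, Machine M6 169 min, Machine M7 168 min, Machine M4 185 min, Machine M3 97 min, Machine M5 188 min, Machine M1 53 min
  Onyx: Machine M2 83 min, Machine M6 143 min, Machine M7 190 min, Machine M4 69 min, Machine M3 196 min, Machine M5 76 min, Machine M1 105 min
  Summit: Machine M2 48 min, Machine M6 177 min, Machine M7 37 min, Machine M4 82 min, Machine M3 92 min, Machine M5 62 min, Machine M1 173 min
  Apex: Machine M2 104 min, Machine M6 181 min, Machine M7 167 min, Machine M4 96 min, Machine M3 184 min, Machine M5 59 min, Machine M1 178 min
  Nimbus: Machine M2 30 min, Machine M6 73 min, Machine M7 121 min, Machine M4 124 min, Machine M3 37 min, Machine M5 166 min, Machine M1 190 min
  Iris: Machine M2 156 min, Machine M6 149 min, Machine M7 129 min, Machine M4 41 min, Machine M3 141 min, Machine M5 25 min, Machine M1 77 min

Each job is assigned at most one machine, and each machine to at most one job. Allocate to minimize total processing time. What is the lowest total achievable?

Minimum total: 310 min

This is a one-to-one assignment (minimum-cost bipartite matching).
Optimal: Flint→Machine M1 (53 min), Onyx→Machine M2 (83 min), Summit→Machine M7 (37 min), Apex→Machine M5 (59 min), Nimbus→Machine M3 (37 min), Iris→Machine M4 (41 min) — total 53+83+37+59+37+41 = 310 min.
Min-entry greedy (repeatedly take the single cheapest remaining cell) gives 395 min, worse by 85.
Next-best assignment: Flint→Machine M1, Onyx→Machine M4, Summit→Machine M7, Apex→Machine M2, Nimbus→Machine M3, Iris→Machine M5 = 325 min.
No other one-to-one assignment undercuts 310 min.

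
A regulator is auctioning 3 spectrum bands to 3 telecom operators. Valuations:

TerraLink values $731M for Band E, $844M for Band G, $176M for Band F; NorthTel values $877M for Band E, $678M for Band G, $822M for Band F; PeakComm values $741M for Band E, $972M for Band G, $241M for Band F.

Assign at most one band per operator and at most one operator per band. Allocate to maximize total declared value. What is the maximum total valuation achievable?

Optimal: TerraLink→Band E ($731M), NorthTel→Band F ($822M), PeakComm→Band G ($972M) — total 731+822+972 = $2525M.
Column-greedy (each band in turn goes to its best remaining operator) gives $2025M, worse by 500.
Swapping TerraLink↔NorthTel (TerraLink→Band F $176M, NorthTel→Band E $877M) loses 500.

Maximum total: $2525M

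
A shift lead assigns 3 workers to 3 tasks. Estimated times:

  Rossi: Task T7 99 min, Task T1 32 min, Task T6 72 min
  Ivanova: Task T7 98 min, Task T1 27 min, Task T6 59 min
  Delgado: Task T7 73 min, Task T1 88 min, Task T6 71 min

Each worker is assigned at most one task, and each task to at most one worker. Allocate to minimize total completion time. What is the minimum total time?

This is the linear assignment problem.
Optimal: Rossi→Task T1 (32 min), Ivanova→Task T6 (59 min), Delgado→Task T7 (73 min) — total 32+59+73 = 164 min.
Min-entry greedy (repeatedly take the single cheapest remaining cell) gives 197 min, worse by 33.

Minimum total: 164 min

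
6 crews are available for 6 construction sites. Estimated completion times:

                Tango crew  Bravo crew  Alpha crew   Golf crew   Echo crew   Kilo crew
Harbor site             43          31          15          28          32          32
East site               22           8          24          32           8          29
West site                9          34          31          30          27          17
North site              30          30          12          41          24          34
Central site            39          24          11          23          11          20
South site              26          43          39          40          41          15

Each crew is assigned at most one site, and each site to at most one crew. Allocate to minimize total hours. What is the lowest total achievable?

This is a one-to-one assignment (minimum-cost bipartite matching).
Optimal: Tango crew→West site (9 hours), Bravo crew→East site (8 hours), Alpha crew→North site (12 hours), Golf crew→Harbor site (28 hours), Echo crew→Central site (11 hours), Kilo crew→South site (15 hours) — total 9+8+12+28+11+15 = 83 hours.
Column-greedy (each site in turn goes to its cheapest remaining crew) gives 116 hours, worse by 33.
Swapping Alpha crew↔Echo crew (Alpha crew→Central site 11 hours, Echo crew→North site 24 hours) adds 12.
Every other assignment is strictly worse.

Minimum total: 83 hours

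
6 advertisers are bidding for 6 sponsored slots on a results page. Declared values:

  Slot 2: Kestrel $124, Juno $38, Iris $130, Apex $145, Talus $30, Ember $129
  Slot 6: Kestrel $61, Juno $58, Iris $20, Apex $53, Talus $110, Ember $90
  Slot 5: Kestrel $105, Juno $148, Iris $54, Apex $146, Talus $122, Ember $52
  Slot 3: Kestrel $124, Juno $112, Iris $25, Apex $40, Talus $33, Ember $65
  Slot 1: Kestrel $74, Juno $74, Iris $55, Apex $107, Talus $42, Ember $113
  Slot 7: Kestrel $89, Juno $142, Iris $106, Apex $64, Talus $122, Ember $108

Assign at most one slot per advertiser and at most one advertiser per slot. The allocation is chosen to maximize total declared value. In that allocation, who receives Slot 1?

Optimal: Kestrel→Slot 3 ($124), Juno→Slot 7 ($142), Iris→Slot 2 ($130), Apex→Slot 5 ($146), Talus→Slot 6 ($110), Ember→Slot 1 ($113) — total 124+142+130+146+110+113 = $765.
Max-entry greedy (repeatedly take the single best remaining cell) gives $672, worse by 93.
Swapping Talus↔Iris (Talus→Slot 2 $30, Iris→Slot 6 $20) loses 190.
Every other assignment is strictly worse.
Ember's own top slot is Slot 2 ($129), but forcing Ember→Slot 2 and reassigning the rest optimally gives only $724 — worse by 41.

Ember receives Slot 1.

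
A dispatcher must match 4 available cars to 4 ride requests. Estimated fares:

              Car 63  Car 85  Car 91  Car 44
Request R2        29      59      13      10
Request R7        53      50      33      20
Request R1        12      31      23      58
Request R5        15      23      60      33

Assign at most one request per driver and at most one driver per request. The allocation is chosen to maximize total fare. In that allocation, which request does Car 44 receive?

Car 44 receives Request R1.

Optimal: Car 63→Request R7 ($53), Car 85→Request R2 ($59), Car 91→Request R5 ($60), Car 44→Request R1 ($58) — total 53+59+60+58 = $230.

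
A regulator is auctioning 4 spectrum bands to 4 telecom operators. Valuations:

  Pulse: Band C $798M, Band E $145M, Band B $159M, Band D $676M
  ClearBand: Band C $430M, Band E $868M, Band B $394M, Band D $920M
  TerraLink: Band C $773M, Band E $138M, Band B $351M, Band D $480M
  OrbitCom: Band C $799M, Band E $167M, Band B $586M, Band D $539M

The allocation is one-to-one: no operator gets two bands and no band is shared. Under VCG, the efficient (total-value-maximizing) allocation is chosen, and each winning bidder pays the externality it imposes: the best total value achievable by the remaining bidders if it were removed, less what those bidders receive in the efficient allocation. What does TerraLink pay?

TerraLink pays $213M.

Efficient allocation: Pulse→Band D ($676M), ClearBand→Band E ($868M), TerraLink→Band C ($773M), OrbitCom→Band B ($586M); total welfare W = $2903M.
TerraLink receives Band C at value $773M, so the others get W − 773 = $2130M.
Without TerraLink: best allocation of the remaining 3 bidders over all 4 bands is Pulse→Band D ($676M), ClearBand→Band E ($868M), OrbitCom→Band C ($799M), total $2343M.
VCG payment = (others' best without TerraLink) − (others' welfare with TerraLink) = 2343 − 2130 = $213M.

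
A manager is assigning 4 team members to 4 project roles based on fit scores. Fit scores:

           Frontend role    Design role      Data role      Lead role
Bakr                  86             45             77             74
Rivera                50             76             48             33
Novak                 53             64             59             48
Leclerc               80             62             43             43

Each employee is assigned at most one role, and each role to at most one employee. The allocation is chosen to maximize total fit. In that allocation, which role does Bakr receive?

This is a one-to-one assignment (maximum-weight bipartite matching).
Optimal: Bakr→Lead role (74 pts), Rivera→Design role (76 pts), Novak→Data role (59 pts), Leclerc→Frontend role (80 pts) — total 74+76+59+80 = 289 pts.
Column-greedy (each role in turn goes to its best remaining employee) gives 264 pts, worse by 25.
Bakr's own top role is Frontend role (86 pts), but forcing Bakr→Frontend role and reassigning the rest optimally gives only 264 pts — worse by 25.

Bakr receives Lead role.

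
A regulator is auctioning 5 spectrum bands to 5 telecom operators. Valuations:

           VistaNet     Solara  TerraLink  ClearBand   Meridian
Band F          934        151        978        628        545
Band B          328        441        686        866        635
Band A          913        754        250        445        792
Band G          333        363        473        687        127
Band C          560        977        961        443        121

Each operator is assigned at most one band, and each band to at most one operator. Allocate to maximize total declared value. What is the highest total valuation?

Optimal: VistaNet→Band A ($913M), Solara→Band C ($977M), TerraLink→Band F ($978M), ClearBand→Band G ($687M), Meridian→Band B ($635M) — total 913+977+978+687+635 = $4190M.
Next-best assignment: VistaNet→Band F, Solara→Band C, TerraLink→Band B, ClearBand→Band G, Meridian→Band A = $4076M.
Swapping VistaNet↔Solara (VistaNet→Band C $560M, Solara→Band A $754M) loses 576.

Maximum total: $4190M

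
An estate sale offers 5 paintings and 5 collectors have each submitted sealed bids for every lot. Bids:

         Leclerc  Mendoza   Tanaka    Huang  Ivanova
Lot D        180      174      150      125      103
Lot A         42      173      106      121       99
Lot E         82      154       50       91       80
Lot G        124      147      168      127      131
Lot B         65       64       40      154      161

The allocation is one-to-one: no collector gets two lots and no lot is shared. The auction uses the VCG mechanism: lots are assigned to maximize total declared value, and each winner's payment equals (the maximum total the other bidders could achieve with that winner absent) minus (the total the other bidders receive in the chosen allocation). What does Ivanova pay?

Ivanova pays $52.

Efficient allocation: Leclerc→Lot D ($180), Mendoza→Lot E ($154), Tanaka→Lot G ($168), Huang→Lot A ($121), Ivanova→Lot B ($161); total welfare W = $784.
Ivanova receives Lot B at value $161, so the others get W − 161 = $623.
Without Ivanova: best allocation of the remaining 4 bidders over all 5 lots is Leclerc→Lot D ($180), Mendoza→Lot A ($173), Tanaka→Lot G ($168), Huang→Lot B ($154), total $675.
VCG payment = (others' best without Ivanova) − (others' welfare with Ivanova) = 675 − 623 = $52.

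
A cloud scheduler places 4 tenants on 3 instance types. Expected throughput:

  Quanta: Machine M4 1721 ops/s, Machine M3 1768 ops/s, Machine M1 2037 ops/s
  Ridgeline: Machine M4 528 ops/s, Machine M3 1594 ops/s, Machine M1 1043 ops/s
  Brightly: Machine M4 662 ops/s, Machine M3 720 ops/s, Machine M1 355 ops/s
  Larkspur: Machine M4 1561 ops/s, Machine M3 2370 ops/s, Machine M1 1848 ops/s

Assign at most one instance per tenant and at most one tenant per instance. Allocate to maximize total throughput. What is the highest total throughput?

Optimal: Larkspur→Machine M4 (1561 ops/s), Ridgeline→Machine M3 (1594 ops/s), Quanta→Machine M1 (2037 ops/s) — total 1561+1594+2037 = 5192 ops/s.
Column-greedy (each instance in turn goes to its best remaining tenant) gives 5134 ops/s, worse by 58.
Next-best assignment: Quanta→Machine M4, Ridgeline→Machine M3, Larkspur→Machine M1 = 5163 ops/s.
Checked against all permutations: 5192 ops/s is optimal.

Max total: 5192 ops/s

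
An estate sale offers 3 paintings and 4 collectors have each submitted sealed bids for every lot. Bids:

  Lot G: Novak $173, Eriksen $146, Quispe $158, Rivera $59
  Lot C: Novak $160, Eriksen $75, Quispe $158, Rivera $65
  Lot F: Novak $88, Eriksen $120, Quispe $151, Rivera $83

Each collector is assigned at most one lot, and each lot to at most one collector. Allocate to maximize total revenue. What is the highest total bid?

Treat this as an assignment problem: match each collector to one lot.
Optimal: Eriksen→Lot G ($146), Novak→Lot C ($160), Quispe→Lot F ($151) — total 146+160+151 = $457.
Column-greedy (each lot in turn goes to its best remaining collector) gives $451, worse by 6.

Maximum total: $457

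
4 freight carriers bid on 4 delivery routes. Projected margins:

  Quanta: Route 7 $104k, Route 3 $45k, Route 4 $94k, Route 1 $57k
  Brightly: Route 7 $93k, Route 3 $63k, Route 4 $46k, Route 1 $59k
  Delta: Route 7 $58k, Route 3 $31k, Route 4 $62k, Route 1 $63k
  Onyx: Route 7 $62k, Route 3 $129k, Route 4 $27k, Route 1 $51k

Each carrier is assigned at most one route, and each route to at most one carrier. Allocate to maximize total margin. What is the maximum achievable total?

Max total: $379k

Treat this as an assignment problem: match each carrier to one route.
Optimal: Quanta→Route 4 ($94k), Brightly→Route 7 ($93k), Delta→Route 1 ($63k), Onyx→Route 3 ($129k) — total 94+93+63+129 = $379k.
Column-greedy (each route in turn goes to its best remaining carrier) gives $354k, worse by 25.
Next-best assignment: Quanta→Route 7, Brightly→Route 1, Delta→Route 4, Onyx→Route 3 = $354k.
Swapping Quanta↔Onyx (Quanta→Route 3 $45k, Onyx→Route 4 $27k) loses 151.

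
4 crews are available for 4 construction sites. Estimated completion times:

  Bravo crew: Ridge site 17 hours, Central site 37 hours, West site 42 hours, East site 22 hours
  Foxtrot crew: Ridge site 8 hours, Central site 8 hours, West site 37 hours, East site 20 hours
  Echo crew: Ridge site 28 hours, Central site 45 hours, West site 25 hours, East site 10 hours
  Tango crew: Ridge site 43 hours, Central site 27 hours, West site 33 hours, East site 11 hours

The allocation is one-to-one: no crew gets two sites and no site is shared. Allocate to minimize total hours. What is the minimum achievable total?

Optimal: Bravo crew→Ridge site (17 hours), Foxtrot crew→Central site (8 hours), Echo crew→West site (25 hours), Tango crew→East site (11 hours) — total 17+8+25+11 = 61 hours.
Column-greedy (each site in turn goes to its cheapest remaining crew) gives 82 hours, worse by 21.
No other one-to-one assignment undercuts 61 hours.

Min total: 61 hours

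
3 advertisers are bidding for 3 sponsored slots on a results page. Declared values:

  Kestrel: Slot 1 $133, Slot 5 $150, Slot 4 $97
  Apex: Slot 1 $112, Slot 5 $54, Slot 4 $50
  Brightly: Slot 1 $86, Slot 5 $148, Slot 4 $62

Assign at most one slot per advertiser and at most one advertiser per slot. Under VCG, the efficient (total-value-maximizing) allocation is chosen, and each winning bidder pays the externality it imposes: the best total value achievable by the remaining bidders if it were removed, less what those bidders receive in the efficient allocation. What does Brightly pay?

Brightly pays $53.

Efficient allocation: Kestrel→Slot 4 ($97), Apex→Slot 1 ($112), Brightly→Slot 5 ($148); total welfare W = $357.
Brightly receives Slot 5 at value $148, so the others get W − 148 = $209.
Without Brightly: best allocation of the remaining 2 bidders over all 3 slots is Kestrel→Slot 5 ($150), Apex→Slot 1 ($112), total $262.
VCG payment = (others' best without Brightly) − (others' welfare with Brightly) = 262 − 209 = $53.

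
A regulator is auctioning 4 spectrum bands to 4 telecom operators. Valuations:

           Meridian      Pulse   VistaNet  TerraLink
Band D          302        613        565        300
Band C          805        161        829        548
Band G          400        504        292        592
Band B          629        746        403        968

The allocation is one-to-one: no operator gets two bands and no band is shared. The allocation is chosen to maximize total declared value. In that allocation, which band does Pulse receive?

This is the linear assignment problem.
Optimal: Meridian→Band C ($805M), Pulse→Band G ($504M), VistaNet→Band D ($565M), TerraLink→Band B ($968M) — total 805+504+565+968 = $2842M.
Max-entry greedy (repeatedly take the single best remaining cell) gives $2810M, worse by 32.
Next-best assignment: Meridian→Band G, Pulse→Band D, VistaNet→Band C, TerraLink→Band B = $2810M.
Every other assignment is strictly worse.
Pulse's own top band is Band B ($746M), but forcing Pulse→Band B and reassigning the rest optimally gives only $2708M — worse by 134.

Pulse receives Band G.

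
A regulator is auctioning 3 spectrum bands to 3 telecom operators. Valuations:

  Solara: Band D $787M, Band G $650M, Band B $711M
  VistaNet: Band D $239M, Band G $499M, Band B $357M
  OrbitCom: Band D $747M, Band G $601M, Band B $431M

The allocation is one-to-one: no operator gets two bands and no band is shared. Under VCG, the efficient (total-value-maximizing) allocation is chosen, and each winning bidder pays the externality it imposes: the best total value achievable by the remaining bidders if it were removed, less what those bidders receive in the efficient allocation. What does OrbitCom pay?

OrbitCom pays $76M.

Efficient allocation: Solara→Band B ($711M), VistaNet→Band G ($499M), OrbitCom→Band D ($747M); total welfare W = $1957M.
OrbitCom receives Band D at value $747M, so the others get W − 747 = $1210M.
Without OrbitCom: best allocation of the remaining 2 bidders over all 3 bands is Solara→Band D ($787M), VistaNet→Band G ($499M), total $1286M.
VCG payment = (others' best without OrbitCom) − (others' welfare with OrbitCom) = 1286 − 1210 = $76M.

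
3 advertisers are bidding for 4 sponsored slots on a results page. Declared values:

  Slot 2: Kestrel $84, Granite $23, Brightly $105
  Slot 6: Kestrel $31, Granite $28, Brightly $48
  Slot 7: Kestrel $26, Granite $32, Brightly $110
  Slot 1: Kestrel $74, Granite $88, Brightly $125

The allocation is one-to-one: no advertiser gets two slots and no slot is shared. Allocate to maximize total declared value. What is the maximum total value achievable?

Maximum total: $282

Optimal: Kestrel→Slot 2 ($84), Granite→Slot 1 ($88), Brightly→Slot 7 ($110) — total 84+88+110 = $282.
Max-entry greedy (repeatedly take the single best remaining cell) gives $241, worse by 41.
Next-best assignment: Kestrel→Slot 2, Granite→Slot 7, Brightly→Slot 1 = $241.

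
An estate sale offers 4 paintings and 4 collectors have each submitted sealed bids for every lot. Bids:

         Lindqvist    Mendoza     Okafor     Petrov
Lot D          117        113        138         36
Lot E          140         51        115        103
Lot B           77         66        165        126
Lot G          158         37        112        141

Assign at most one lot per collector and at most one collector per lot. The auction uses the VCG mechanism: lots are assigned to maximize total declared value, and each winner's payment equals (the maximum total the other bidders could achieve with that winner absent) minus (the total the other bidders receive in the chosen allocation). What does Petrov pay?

Petrov pays $18.

Efficient allocation: Lindqvist→Lot E ($140), Mendoza→Lot D ($113), Okafor→Lot B ($165), Petrov→Lot G ($141); total welfare W = $559.
Petrov receives Lot G at value $141, so the others get W − 141 = $418.
Without Petrov: best allocation of the remaining 3 bidders over all 4 lots is Lindqvist→Lot G ($158), Mendoza→Lot D ($113), Okafor→Lot B ($165), total $436.
VCG payment = (others' best without Petrov) − (others' welfare with Petrov) = 436 − 418 = $18.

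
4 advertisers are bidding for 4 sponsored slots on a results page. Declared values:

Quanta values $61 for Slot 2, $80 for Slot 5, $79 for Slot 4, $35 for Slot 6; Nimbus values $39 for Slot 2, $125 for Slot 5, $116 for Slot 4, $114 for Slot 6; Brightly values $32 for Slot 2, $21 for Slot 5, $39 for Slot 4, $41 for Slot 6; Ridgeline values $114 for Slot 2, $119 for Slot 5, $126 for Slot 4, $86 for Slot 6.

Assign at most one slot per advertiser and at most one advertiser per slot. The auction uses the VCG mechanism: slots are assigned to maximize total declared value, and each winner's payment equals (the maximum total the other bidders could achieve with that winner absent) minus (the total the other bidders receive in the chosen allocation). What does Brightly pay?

Brightly pays $2.

Efficient allocation: Quanta→Slot 4 ($79), Nimbus→Slot 5 ($125), Brightly→Slot 6 ($41), Ridgeline→Slot 2 ($114); total welfare W = $359.
Brightly receives Slot 6 at value $41, so the others get W − 41 = $318.
Without Brightly: best allocation of the remaining 3 bidders over all 4 slots is Quanta→Slot 5 ($80), Nimbus→Slot 6 ($114), Ridgeline→Slot 4 ($126), total $320.
VCG payment = (others' best without Brightly) − (others' welfare with Brightly) = 320 − 318 = $2.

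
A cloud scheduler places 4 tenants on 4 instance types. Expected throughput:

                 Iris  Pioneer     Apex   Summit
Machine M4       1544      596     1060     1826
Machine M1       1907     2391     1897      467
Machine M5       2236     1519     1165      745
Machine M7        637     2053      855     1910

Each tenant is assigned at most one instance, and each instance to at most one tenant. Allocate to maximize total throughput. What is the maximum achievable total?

Maximum total: 8012 ops/s

Optimal: Iris→Machine M5 (2236 ops/s), Pioneer→Machine M7 (2053 ops/s), Apex→Machine M1 (1897 ops/s), Summit→Machine M4 (1826 ops/s) — total 2236+2053+1897+1826 = 8012 ops/s.
Max-entry greedy (repeatedly take the single best remaining cell) gives 7597 ops/s, worse by 415.
Next-best assignment: Iris→Machine M5, Pioneer→Machine M1, Apex→Machine M4, Summit→Machine M7 = 7597 ops/s.
No other one-to-one assignment exceeds 8012 ops/s.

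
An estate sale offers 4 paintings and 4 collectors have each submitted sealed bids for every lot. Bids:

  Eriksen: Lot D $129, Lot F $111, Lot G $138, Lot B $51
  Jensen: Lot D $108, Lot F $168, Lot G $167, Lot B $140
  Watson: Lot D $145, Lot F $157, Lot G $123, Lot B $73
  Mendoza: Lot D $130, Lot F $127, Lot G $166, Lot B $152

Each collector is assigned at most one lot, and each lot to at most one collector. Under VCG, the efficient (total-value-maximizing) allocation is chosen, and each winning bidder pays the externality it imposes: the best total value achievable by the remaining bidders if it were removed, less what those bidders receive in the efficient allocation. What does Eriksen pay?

Eriksen pays $3.

Efficient allocation: Eriksen→Lot D ($129), Jensen→Lot G ($167), Watson→Lot F ($157), Mendoza→Lot B ($152); total welfare W = $605.
Eriksen receives Lot D at value $129, so the others get W − 129 = $476.
Without Eriksen: best allocation of the remaining 3 bidders over all 4 lots is Jensen→Lot F ($168), Watson→Lot D ($145), Mendoza→Lot G ($166), total $479.
VCG payment = (others' best without Eriksen) − (others' welfare with Eriksen) = 479 − 476 = $3.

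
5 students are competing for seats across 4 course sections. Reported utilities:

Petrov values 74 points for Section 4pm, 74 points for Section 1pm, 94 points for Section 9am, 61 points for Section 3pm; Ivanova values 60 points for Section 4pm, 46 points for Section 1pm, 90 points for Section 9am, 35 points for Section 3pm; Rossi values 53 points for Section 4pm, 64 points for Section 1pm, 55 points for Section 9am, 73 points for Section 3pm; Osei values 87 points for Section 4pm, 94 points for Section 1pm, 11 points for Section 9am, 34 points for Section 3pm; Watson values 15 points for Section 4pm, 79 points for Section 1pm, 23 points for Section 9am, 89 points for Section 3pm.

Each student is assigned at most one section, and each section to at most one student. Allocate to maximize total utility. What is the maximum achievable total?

Optimal: Petrov→Section 4pm (74 points), Osei→Section 1pm (94 points), Ivanova→Section 9am (90 points), Watson→Section 3pm (89 points) — total 74+94+90+89 = 347 points.
Column-greedy (each section in turn goes to its best remaining student) gives 333 points, worse by 14.
Next-best assignment: Osei→Section 4pm, Petrov→Section 1pm, Ivanova→Section 9am, Watson→Section 3pm = 340 points.
Swapping Osei↔Ivanova (Osei→Section 9am 11 points, Ivanova→Section 1pm 46 points) loses 127.

Max total: 347 points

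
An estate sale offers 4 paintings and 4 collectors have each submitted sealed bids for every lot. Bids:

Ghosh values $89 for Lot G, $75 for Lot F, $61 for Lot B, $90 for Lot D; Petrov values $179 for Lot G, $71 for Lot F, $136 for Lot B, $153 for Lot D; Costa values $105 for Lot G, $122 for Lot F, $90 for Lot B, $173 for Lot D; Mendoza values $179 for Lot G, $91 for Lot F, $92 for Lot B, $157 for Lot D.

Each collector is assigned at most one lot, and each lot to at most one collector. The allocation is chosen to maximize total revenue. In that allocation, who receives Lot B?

Petrov receives Lot B.

Optimal: Ghosh→Lot F ($75), Petrov→Lot B ($136), Costa→Lot D ($173), Mendoza→Lot G ($179) — total 75+136+173+179 = $563.
Max-entry greedy (repeatedly take the single best remaining cell) gives $519, worse by 44.
Petrov's own top lot is Lot G ($179), but forcing Petrov→Lot G and reassigning the rest optimally gives only $519 — worse by 44.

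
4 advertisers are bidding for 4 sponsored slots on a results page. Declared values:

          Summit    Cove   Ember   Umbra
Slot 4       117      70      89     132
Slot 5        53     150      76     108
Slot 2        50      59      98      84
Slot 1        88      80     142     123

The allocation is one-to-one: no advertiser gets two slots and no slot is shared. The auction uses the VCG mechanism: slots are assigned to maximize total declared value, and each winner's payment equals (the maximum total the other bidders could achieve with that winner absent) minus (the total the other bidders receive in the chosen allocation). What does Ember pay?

Efficient allocation: Summit→Slot 4 ($117), Cove→Slot 5 ($150), Ember→Slot 1 ($142), Umbra→Slot 2 ($84); total welfare W = $493.
Ember receives Slot 1 at value $142, so the others get W − 142 = $351.
Without Ember: best allocation of the remaining 3 bidders over all 4 slots is Summit→Slot 4 ($117), Cove→Slot 5 ($150), Umbra→Slot 1 ($123), total $390.
VCG payment = (others' best without Ember) − (others' welfare with Ember) = 390 − 351 = $39.

Ember pays $39.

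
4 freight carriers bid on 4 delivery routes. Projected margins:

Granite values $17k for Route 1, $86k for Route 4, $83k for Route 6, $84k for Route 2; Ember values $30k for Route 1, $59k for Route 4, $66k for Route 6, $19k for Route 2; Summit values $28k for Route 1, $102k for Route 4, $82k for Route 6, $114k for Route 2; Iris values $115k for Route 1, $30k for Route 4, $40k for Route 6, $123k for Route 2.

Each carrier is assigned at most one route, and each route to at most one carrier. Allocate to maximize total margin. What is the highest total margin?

This is the linear assignment problem.
Optimal: Granite→Route 4 ($86k), Ember→Route 6 ($66k), Summit→Route 2 ($114k), Iris→Route 1 ($115k) — total 86+66+114+115 = $381k.
Column-greedy (each route in turn goes to its best remaining carrier) gives $319k, worse by 62.
Next-best assignment: Granite→Route 6, Ember→Route 4, Summit→Route 2, Iris→Route 1 = $371k.
No other one-to-one assignment exceeds $381k.

Maximum total: $381k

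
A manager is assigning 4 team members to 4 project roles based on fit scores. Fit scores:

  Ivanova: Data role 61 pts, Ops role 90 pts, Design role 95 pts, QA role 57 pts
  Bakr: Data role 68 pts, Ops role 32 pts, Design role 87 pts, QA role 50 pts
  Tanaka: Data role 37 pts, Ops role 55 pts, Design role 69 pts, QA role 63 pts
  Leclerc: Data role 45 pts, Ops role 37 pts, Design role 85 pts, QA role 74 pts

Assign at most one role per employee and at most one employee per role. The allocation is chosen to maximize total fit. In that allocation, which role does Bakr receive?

Bakr receives Data role.

Treat this as an assignment problem: match each employee to one role.
Optimal: Ivanova→Ops role (90 pts), Bakr→Data role (68 pts), Tanaka→QA role (63 pts), Leclerc→Design role (85 pts) — total 90+68+63+85 = 306 pts.
Max-entry greedy (repeatedly take the single best remaining cell) gives 292 pts, worse by 14.
Next-best assignment: Ivanova→Ops role, Bakr→Data role, Tanaka→Design role, Leclerc→QA role = 301 pts.
Swapping Tanaka↔Leclerc (Tanaka→Design role 69 pts, Leclerc→QA role 74 pts) loses 5.
Bakr's own top role is Design role (87 pts), but forcing Bakr→Design role and reassigning the rest optimally gives only 288 pts — worse by 18.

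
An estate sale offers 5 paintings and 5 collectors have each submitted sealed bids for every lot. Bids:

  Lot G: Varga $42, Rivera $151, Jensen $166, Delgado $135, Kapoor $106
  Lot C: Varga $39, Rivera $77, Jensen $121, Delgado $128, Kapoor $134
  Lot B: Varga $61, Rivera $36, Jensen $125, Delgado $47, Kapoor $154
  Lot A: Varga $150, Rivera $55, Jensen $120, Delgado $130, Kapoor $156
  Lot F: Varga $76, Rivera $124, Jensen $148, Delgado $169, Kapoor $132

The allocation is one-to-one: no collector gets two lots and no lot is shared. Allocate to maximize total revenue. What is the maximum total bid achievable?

Optimal: Varga→Lot A ($150), Rivera→Lot G ($151), Jensen→Lot C ($121), Delgado→Lot F ($169), Kapoor→Lot B ($154) — total 150+151+121+169+154 = $745.
Column-greedy (each lot in turn goes to its best remaining collector) gives $615, worse by 130.
Swapping Jensen↔Rivera (Jensen→Lot G $166, Rivera→Lot C $77) loses 29.

Maximum total: $745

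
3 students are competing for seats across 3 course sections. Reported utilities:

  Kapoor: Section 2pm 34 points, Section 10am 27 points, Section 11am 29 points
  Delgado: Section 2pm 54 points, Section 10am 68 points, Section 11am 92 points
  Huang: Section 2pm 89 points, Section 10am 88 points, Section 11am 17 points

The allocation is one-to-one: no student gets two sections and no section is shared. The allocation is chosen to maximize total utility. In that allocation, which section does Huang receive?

Optimal: Kapoor→Section 2pm (34 points), Delgado→Section 11am (92 points), Huang→Section 10am (88 points) — total 34+92+88 = 214 points.
Max-entry greedy (repeatedly take the single best remaining cell) gives 208 points, worse by 6.
Next-best assignment: Kapoor→Section 10am, Delgado→Section 11am, Huang→Section 2pm = 208 points.
Swapping Kapoor↔Huang (Kapoor→Section 10am 27 points, Huang→Section 2pm 89 points) loses 6.
Every other assignment is strictly worse.
Huang's own top section is Section 2pm (89 points), but forcing Huang→Section 2pm and reassigning the rest optimally gives only 208 points — worse by 6.

Huang receives Section 10am.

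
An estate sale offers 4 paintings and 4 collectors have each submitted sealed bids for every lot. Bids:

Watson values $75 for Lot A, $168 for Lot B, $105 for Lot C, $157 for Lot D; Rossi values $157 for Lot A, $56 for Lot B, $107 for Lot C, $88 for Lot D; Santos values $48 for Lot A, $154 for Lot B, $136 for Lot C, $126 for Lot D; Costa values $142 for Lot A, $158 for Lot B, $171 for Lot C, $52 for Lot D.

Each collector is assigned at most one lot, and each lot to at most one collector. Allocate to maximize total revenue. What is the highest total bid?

Max total: $639

Optimal: Watson→Lot D ($157), Rossi→Lot A ($157), Santos→Lot B ($154), Costa→Lot C ($171) — total 157+157+154+171 = $639.
Row-greedy (each collector in turn takes its best remaining lot) gives $513, worse by 126.
Next-best assignment: Watson→Lot B, Rossi→Lot A, Santos→Lot D, Costa→Lot C = $622.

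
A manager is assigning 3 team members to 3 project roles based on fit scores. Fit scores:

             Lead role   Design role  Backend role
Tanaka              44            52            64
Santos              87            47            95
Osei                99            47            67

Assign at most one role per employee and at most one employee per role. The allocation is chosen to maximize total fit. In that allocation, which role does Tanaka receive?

Tanaka receives Design role.

Optimal: Tanaka→Design role (52 pts), Santos→Backend role (95 pts), Osei→Lead role (99 pts) — total 52+95+99 = 246 pts.
Row-greedy (each employee in turn takes its best remaining role) gives 198 pts, worse by 48.
Next-best assignment: Tanaka→Backend role, Santos→Design role, Osei→Lead role = 210 pts.
Swapping Santos↔Osei (Santos→Lead role 87 pts, Osei→Backend role 67 pts) loses 40.
Tanaka's own top role is Backend role (64 pts), but forcing Tanaka→Backend role and reassigning the rest optimally gives only 210 pts — worse by 36.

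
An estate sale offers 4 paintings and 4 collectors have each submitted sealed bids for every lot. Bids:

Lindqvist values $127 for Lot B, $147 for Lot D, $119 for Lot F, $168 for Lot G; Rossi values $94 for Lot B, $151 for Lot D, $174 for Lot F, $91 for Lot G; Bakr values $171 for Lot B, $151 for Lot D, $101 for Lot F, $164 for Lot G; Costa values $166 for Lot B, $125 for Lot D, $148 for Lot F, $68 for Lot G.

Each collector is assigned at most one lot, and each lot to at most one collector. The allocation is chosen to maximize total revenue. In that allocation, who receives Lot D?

Bakr receives Lot D.

Treat this as an assignment problem: match each collector to one lot.
Optimal: Lindqvist→Lot G ($168), Rossi→Lot F ($174), Bakr→Lot D ($151), Costa→Lot B ($166) — total 168+174+151+166 = $659.
Every other assignment is strictly worse.
Bakr's own top lot is Lot B ($171), but forcing Bakr→Lot B and reassigning the rest optimally gives only $638 — worse by 21.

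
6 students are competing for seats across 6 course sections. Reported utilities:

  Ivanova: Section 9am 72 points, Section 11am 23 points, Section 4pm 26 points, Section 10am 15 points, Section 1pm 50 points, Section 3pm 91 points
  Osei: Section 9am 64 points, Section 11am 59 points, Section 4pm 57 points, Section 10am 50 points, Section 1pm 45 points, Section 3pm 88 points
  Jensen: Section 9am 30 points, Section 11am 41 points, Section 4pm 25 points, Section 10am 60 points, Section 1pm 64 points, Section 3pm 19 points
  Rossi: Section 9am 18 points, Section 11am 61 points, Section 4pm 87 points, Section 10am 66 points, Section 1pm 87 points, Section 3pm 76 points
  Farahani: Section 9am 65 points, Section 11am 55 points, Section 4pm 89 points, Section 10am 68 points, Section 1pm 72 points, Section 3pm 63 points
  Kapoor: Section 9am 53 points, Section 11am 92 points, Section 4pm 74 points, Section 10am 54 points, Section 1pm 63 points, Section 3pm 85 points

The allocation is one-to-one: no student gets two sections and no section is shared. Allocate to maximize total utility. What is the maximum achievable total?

Maximum total: 488 points

Optimal: Ivanova→Section 9am (72 points), Osei→Section 3pm (88 points), Jensen→Section 10am (60 points), Rossi→Section 1pm (87 points), Farahani→Section 4pm (89 points), Kapoor→Section 11am (92 points) — total 72+88+60+87+89+92 = 488 points.
No other one-to-one assignment exceeds 488 points.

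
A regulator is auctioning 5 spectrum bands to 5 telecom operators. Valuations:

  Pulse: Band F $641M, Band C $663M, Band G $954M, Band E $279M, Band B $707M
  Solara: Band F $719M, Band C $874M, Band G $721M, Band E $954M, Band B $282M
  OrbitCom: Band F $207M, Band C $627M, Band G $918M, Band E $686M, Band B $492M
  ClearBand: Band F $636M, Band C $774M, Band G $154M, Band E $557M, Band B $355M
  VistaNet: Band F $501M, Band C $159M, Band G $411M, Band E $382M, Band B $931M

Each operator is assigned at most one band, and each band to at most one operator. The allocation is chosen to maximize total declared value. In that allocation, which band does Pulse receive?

This is a one-to-one assignment (maximum-weight bipartite matching).
Optimal: Pulse→Band F ($641M), Solara→Band E ($954M), OrbitCom→Band G ($918M), ClearBand→Band C ($774M), VistaNet→Band B ($931M) — total 641+954+918+774+931 = $4218M.
Column-greedy (each band in turn goes to its best remaining operator) gives $4064M, worse by 154.
Swapping Pulse↔VistaNet (Pulse→Band B $707M, VistaNet→Band F $501M) loses 364.
Pulse's own top band is Band G ($954M), but forcing Pulse→Band G and reassigning the rest optimally gives only $4102M — worse by 116.

Pulse receives Band F.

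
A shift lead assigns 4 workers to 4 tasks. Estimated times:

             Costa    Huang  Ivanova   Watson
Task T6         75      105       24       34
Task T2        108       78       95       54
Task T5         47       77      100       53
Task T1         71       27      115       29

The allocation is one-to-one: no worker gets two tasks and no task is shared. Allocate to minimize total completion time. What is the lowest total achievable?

Optimal: Costa→Task T5 (47 min), Huang→Task T1 (27 min), Ivanova→Task T6 (24 min), Watson→Task T2 (54 min) — total 47+27+24+54 = 152 min.
Next-best assignment: Costa→Task T5, Huang→Task T2, Ivanova→Task T6, Watson→Task T1 = 178 min.

Minimum total: 152 min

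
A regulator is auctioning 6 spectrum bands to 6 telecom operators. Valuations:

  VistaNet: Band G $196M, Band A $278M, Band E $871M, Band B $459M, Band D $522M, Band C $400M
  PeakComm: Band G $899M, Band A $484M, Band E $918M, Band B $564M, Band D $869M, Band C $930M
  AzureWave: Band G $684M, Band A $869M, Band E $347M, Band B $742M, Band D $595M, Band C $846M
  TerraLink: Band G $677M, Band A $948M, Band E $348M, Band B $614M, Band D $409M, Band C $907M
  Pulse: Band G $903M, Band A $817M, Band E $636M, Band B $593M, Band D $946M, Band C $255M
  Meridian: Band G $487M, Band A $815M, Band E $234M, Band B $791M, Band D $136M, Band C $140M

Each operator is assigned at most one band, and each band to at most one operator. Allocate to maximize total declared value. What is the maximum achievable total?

Optimal: VistaNet→Band E ($871M), PeakComm→Band G ($899M), AzureWave→Band C ($846M), TerraLink→Band A ($948M), Pulse→Band D ($946M), Meridian→Band B ($791M) — total 871+899+846+948+946+791 = $5301M.
Next-best assignment: VistaNet→Band E, PeakComm→Band G, AzureWave→Band A, TerraLink→Band C, Pulse→Band D, Meridian→Band B = $5283M.

Max total: $5301M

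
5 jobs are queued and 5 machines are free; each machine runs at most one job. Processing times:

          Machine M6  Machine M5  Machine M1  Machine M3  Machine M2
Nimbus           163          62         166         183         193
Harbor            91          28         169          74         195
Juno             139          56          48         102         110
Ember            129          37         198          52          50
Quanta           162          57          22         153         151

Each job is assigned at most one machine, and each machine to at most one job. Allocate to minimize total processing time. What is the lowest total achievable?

Treat this as an assignment problem: match each job to one machine.
Optimal: Nimbus→Machine M5 (62 min), Harbor→Machine M6 (91 min), Juno→Machine M3 (102 min), Ember→Machine M2 (50 min), Quanta→Machine M1 (22 min) — total 62+91+102+50+22 = 327 min.
Next-best assignment: Nimbus→Machine M5, Harbor→Machine M6, Juno→Machine M2, Ember→Machine M3, Quanta→Machine M1 = 337 min.

Minimum total: 327 min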